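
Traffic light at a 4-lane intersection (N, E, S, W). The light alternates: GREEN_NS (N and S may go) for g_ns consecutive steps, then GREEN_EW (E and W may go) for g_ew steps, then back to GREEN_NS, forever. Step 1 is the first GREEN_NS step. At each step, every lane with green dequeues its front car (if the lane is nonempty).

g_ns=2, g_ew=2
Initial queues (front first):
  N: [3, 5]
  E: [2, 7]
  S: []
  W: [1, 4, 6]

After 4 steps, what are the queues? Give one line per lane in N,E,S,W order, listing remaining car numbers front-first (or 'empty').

Step 1 [NS]: N:car3-GO,E:wait,S:empty,W:wait | queues: N=1 E=2 S=0 W=3
Step 2 [NS]: N:car5-GO,E:wait,S:empty,W:wait | queues: N=0 E=2 S=0 W=3
Step 3 [EW]: N:wait,E:car2-GO,S:wait,W:car1-GO | queues: N=0 E=1 S=0 W=2
Step 4 [EW]: N:wait,E:car7-GO,S:wait,W:car4-GO | queues: N=0 E=0 S=0 W=1

N: empty
E: empty
S: empty
W: 6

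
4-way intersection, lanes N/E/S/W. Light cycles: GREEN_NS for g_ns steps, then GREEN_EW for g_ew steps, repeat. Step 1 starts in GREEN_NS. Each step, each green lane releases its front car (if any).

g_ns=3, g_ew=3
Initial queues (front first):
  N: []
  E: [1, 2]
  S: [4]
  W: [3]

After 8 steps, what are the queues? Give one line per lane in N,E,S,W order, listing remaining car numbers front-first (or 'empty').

Step 1 [NS]: N:empty,E:wait,S:car4-GO,W:wait | queues: N=0 E=2 S=0 W=1
Step 2 [NS]: N:empty,E:wait,S:empty,W:wait | queues: N=0 E=2 S=0 W=1
Step 3 [NS]: N:empty,E:wait,S:empty,W:wait | queues: N=0 E=2 S=0 W=1
Step 4 [EW]: N:wait,E:car1-GO,S:wait,W:car3-GO | queues: N=0 E=1 S=0 W=0
Step 5 [EW]: N:wait,E:car2-GO,S:wait,W:empty | queues: N=0 E=0 S=0 W=0

N: empty
E: empty
S: empty
W: empty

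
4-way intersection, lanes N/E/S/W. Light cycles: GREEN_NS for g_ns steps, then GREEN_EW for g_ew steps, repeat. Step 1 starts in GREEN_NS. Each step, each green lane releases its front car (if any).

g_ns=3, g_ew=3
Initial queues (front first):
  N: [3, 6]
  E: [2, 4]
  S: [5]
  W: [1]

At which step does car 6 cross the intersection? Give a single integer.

Step 1 [NS]: N:car3-GO,E:wait,S:car5-GO,W:wait | queues: N=1 E=2 S=0 W=1
Step 2 [NS]: N:car6-GO,E:wait,S:empty,W:wait | queues: N=0 E=2 S=0 W=1
Step 3 [NS]: N:empty,E:wait,S:empty,W:wait | queues: N=0 E=2 S=0 W=1
Step 4 [EW]: N:wait,E:car2-GO,S:wait,W:car1-GO | queues: N=0 E=1 S=0 W=0
Step 5 [EW]: N:wait,E:car4-GO,S:wait,W:empty | queues: N=0 E=0 S=0 W=0
Car 6 crosses at step 2

2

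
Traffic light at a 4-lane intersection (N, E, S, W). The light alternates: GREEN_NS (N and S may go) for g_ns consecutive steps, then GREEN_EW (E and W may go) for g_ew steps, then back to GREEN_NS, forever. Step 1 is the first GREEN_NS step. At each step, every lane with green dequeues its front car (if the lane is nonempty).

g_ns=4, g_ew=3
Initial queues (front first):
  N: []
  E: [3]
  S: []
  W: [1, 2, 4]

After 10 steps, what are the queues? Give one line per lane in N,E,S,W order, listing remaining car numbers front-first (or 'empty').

Step 1 [NS]: N:empty,E:wait,S:empty,W:wait | queues: N=0 E=1 S=0 W=3
Step 2 [NS]: N:empty,E:wait,S:empty,W:wait | queues: N=0 E=1 S=0 W=3
Step 3 [NS]: N:empty,E:wait,S:empty,W:wait | queues: N=0 E=1 S=0 W=3
Step 4 [NS]: N:empty,E:wait,S:empty,W:wait | queues: N=0 E=1 S=0 W=3
Step 5 [EW]: N:wait,E:car3-GO,S:wait,W:car1-GO | queues: N=0 E=0 S=0 W=2
Step 6 [EW]: N:wait,E:empty,S:wait,W:car2-GO | queues: N=0 E=0 S=0 W=1
Step 7 [EW]: N:wait,E:empty,S:wait,W:car4-GO | queues: N=0 E=0 S=0 W=0

N: empty
E: empty
S: empty
W: empty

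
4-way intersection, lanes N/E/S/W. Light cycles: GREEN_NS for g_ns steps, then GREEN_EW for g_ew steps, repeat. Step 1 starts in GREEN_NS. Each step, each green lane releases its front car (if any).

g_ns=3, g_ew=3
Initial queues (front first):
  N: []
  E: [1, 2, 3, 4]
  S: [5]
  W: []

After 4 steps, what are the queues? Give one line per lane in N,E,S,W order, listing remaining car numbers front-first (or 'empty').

Step 1 [NS]: N:empty,E:wait,S:car5-GO,W:wait | queues: N=0 E=4 S=0 W=0
Step 2 [NS]: N:empty,E:wait,S:empty,W:wait | queues: N=0 E=4 S=0 W=0
Step 3 [NS]: N:empty,E:wait,S:empty,W:wait | queues: N=0 E=4 S=0 W=0
Step 4 [EW]: N:wait,E:car1-GO,S:wait,W:empty | queues: N=0 E=3 S=0 W=0

N: empty
E: 2 3 4
S: empty
W: empty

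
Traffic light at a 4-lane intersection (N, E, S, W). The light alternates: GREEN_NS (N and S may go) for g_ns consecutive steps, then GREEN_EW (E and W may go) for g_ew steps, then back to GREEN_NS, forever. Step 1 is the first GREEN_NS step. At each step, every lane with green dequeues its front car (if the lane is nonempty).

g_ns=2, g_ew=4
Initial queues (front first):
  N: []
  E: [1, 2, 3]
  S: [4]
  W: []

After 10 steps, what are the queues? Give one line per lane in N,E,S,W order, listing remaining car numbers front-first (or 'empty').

Step 1 [NS]: N:empty,E:wait,S:car4-GO,W:wait | queues: N=0 E=3 S=0 W=0
Step 2 [NS]: N:empty,E:wait,S:empty,W:wait | queues: N=0 E=3 S=0 W=0
Step 3 [EW]: N:wait,E:car1-GO,S:wait,W:empty | queues: N=0 E=2 S=0 W=0
Step 4 [EW]: N:wait,E:car2-GO,S:wait,W:empty | queues: N=0 E=1 S=0 W=0
Step 5 [EW]: N:wait,E:car3-GO,S:wait,W:empty | queues: N=0 E=0 S=0 W=0

N: empty
E: empty
S: empty
W: empty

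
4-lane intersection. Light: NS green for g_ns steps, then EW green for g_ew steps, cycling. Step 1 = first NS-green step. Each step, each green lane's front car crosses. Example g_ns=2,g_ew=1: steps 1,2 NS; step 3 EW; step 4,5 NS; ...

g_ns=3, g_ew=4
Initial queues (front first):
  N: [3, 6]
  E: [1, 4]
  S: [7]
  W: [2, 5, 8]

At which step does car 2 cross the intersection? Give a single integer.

Step 1 [NS]: N:car3-GO,E:wait,S:car7-GO,W:wait | queues: N=1 E=2 S=0 W=3
Step 2 [NS]: N:car6-GO,E:wait,S:empty,W:wait | queues: N=0 E=2 S=0 W=3
Step 3 [NS]: N:empty,E:wait,S:empty,W:wait | queues: N=0 E=2 S=0 W=3
Step 4 [EW]: N:wait,E:car1-GO,S:wait,W:car2-GO | queues: N=0 E=1 S=0 W=2
Step 5 [EW]: N:wait,E:car4-GO,S:wait,W:car5-GO | queues: N=0 E=0 S=0 W=1
Step 6 [EW]: N:wait,E:empty,S:wait,W:car8-GO | queues: N=0 E=0 S=0 W=0
Car 2 crosses at step 4

4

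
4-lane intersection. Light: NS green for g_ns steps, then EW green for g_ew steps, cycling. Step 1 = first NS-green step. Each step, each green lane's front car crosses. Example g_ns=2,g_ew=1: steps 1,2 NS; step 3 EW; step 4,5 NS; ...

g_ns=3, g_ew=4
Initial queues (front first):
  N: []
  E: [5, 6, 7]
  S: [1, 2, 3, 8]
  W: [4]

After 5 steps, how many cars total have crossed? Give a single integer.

Answer: 6

Derivation:
Step 1 [NS]: N:empty,E:wait,S:car1-GO,W:wait | queues: N=0 E=3 S=3 W=1
Step 2 [NS]: N:empty,E:wait,S:car2-GO,W:wait | queues: N=0 E=3 S=2 W=1
Step 3 [NS]: N:empty,E:wait,S:car3-GO,W:wait | queues: N=0 E=3 S=1 W=1
Step 4 [EW]: N:wait,E:car5-GO,S:wait,W:car4-GO | queues: N=0 E=2 S=1 W=0
Step 5 [EW]: N:wait,E:car6-GO,S:wait,W:empty | queues: N=0 E=1 S=1 W=0
Cars crossed by step 5: 6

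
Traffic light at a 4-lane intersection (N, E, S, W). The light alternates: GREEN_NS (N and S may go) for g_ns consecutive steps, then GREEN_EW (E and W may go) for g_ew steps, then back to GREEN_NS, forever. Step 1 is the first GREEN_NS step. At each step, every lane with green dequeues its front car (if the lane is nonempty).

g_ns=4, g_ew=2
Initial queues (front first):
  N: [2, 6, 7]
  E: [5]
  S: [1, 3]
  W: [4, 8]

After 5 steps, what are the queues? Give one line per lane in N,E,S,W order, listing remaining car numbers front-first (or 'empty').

Step 1 [NS]: N:car2-GO,E:wait,S:car1-GO,W:wait | queues: N=2 E=1 S=1 W=2
Step 2 [NS]: N:car6-GO,E:wait,S:car3-GO,W:wait | queues: N=1 E=1 S=0 W=2
Step 3 [NS]: N:car7-GO,E:wait,S:empty,W:wait | queues: N=0 E=1 S=0 W=2
Step 4 [NS]: N:empty,E:wait,S:empty,W:wait | queues: N=0 E=1 S=0 W=2
Step 5 [EW]: N:wait,E:car5-GO,S:wait,W:car4-GO | queues: N=0 E=0 S=0 W=1

N: empty
E: empty
S: empty
W: 8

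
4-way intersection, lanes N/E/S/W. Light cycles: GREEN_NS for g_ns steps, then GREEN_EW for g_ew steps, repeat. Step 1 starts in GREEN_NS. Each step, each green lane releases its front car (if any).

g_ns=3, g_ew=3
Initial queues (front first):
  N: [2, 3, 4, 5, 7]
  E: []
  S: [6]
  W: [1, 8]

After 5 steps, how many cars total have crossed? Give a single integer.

Step 1 [NS]: N:car2-GO,E:wait,S:car6-GO,W:wait | queues: N=4 E=0 S=0 W=2
Step 2 [NS]: N:car3-GO,E:wait,S:empty,W:wait | queues: N=3 E=0 S=0 W=2
Step 3 [NS]: N:car4-GO,E:wait,S:empty,W:wait | queues: N=2 E=0 S=0 W=2
Step 4 [EW]: N:wait,E:empty,S:wait,W:car1-GO | queues: N=2 E=0 S=0 W=1
Step 5 [EW]: N:wait,E:empty,S:wait,W:car8-GO | queues: N=2 E=0 S=0 W=0
Cars crossed by step 5: 6

Answer: 6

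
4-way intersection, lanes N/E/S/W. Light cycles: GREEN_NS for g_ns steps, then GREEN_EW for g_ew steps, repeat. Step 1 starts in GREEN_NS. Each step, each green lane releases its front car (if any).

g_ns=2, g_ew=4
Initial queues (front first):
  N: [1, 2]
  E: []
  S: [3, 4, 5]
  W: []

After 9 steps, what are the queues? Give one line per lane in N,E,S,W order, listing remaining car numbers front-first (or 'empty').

Step 1 [NS]: N:car1-GO,E:wait,S:car3-GO,W:wait | queues: N=1 E=0 S=2 W=0
Step 2 [NS]: N:car2-GO,E:wait,S:car4-GO,W:wait | queues: N=0 E=0 S=1 W=0
Step 3 [EW]: N:wait,E:empty,S:wait,W:empty | queues: N=0 E=0 S=1 W=0
Step 4 [EW]: N:wait,E:empty,S:wait,W:empty | queues: N=0 E=0 S=1 W=0
Step 5 [EW]: N:wait,E:empty,S:wait,W:empty | queues: N=0 E=0 S=1 W=0
Step 6 [EW]: N:wait,E:empty,S:wait,W:empty | queues: N=0 E=0 S=1 W=0
Step 7 [NS]: N:empty,E:wait,S:car5-GO,W:wait | queues: N=0 E=0 S=0 W=0

N: empty
E: empty
S: empty
W: empty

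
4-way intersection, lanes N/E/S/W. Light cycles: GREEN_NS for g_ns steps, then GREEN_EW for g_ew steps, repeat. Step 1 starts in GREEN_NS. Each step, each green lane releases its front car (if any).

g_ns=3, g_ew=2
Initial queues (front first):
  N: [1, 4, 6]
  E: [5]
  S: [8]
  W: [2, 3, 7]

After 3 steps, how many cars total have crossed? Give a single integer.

Answer: 4

Derivation:
Step 1 [NS]: N:car1-GO,E:wait,S:car8-GO,W:wait | queues: N=2 E=1 S=0 W=3
Step 2 [NS]: N:car4-GO,E:wait,S:empty,W:wait | queues: N=1 E=1 S=0 W=3
Step 3 [NS]: N:car6-GO,E:wait,S:empty,W:wait | queues: N=0 E=1 S=0 W=3
Cars crossed by step 3: 4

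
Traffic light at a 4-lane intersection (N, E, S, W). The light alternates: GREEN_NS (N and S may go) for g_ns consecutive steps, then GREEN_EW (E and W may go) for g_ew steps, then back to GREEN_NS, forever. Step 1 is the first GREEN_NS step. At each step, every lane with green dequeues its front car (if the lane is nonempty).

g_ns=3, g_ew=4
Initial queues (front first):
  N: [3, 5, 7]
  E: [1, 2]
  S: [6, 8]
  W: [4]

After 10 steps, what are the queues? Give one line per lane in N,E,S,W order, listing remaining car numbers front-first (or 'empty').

Step 1 [NS]: N:car3-GO,E:wait,S:car6-GO,W:wait | queues: N=2 E=2 S=1 W=1
Step 2 [NS]: N:car5-GO,E:wait,S:car8-GO,W:wait | queues: N=1 E=2 S=0 W=1
Step 3 [NS]: N:car7-GO,E:wait,S:empty,W:wait | queues: N=0 E=2 S=0 W=1
Step 4 [EW]: N:wait,E:car1-GO,S:wait,W:car4-GO | queues: N=0 E=1 S=0 W=0
Step 5 [EW]: N:wait,E:car2-GO,S:wait,W:empty | queues: N=0 E=0 S=0 W=0

N: empty
E: empty
S: empty
W: empty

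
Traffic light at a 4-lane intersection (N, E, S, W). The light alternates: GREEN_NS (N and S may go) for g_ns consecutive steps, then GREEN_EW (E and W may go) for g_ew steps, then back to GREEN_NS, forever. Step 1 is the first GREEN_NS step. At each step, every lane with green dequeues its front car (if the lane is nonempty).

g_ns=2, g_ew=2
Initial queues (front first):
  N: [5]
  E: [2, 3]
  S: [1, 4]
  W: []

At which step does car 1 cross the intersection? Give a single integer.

Step 1 [NS]: N:car5-GO,E:wait,S:car1-GO,W:wait | queues: N=0 E=2 S=1 W=0
Step 2 [NS]: N:empty,E:wait,S:car4-GO,W:wait | queues: N=0 E=2 S=0 W=0
Step 3 [EW]: N:wait,E:car2-GO,S:wait,W:empty | queues: N=0 E=1 S=0 W=0
Step 4 [EW]: N:wait,E:car3-GO,S:wait,W:empty | queues: N=0 E=0 S=0 W=0
Car 1 crosses at step 1

1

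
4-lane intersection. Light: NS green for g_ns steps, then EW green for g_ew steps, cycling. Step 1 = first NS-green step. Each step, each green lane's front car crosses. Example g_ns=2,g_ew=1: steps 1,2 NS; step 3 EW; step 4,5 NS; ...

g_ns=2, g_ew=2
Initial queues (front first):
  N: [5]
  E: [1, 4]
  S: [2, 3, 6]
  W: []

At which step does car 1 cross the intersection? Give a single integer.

Step 1 [NS]: N:car5-GO,E:wait,S:car2-GO,W:wait | queues: N=0 E=2 S=2 W=0
Step 2 [NS]: N:empty,E:wait,S:car3-GO,W:wait | queues: N=0 E=2 S=1 W=0
Step 3 [EW]: N:wait,E:car1-GO,S:wait,W:empty | queues: N=0 E=1 S=1 W=0
Step 4 [EW]: N:wait,E:car4-GO,S:wait,W:empty | queues: N=0 E=0 S=1 W=0
Step 5 [NS]: N:empty,E:wait,S:car6-GO,W:wait | queues: N=0 E=0 S=0 W=0
Car 1 crosses at step 3

3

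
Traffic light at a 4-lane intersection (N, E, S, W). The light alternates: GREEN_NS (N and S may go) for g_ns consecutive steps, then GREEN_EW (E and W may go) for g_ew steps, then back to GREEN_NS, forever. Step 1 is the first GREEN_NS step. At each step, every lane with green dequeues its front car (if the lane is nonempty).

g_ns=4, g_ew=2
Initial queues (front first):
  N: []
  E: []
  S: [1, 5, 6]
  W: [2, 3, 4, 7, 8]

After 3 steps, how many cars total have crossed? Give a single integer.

Step 1 [NS]: N:empty,E:wait,S:car1-GO,W:wait | queues: N=0 E=0 S=2 W=5
Step 2 [NS]: N:empty,E:wait,S:car5-GO,W:wait | queues: N=0 E=0 S=1 W=5
Step 3 [NS]: N:empty,E:wait,S:car6-GO,W:wait | queues: N=0 E=0 S=0 W=5
Cars crossed by step 3: 3

Answer: 3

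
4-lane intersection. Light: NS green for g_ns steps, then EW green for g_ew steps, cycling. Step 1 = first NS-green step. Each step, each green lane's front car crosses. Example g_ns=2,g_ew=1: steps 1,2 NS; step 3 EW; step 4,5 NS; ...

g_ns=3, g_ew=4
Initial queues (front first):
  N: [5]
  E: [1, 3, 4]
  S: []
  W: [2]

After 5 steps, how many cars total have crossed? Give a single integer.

Step 1 [NS]: N:car5-GO,E:wait,S:empty,W:wait | queues: N=0 E=3 S=0 W=1
Step 2 [NS]: N:empty,E:wait,S:empty,W:wait | queues: N=0 E=3 S=0 W=1
Step 3 [NS]: N:empty,E:wait,S:empty,W:wait | queues: N=0 E=3 S=0 W=1
Step 4 [EW]: N:wait,E:car1-GO,S:wait,W:car2-GO | queues: N=0 E=2 S=0 W=0
Step 5 [EW]: N:wait,E:car3-GO,S:wait,W:empty | queues: N=0 E=1 S=0 W=0
Cars crossed by step 5: 4

Answer: 4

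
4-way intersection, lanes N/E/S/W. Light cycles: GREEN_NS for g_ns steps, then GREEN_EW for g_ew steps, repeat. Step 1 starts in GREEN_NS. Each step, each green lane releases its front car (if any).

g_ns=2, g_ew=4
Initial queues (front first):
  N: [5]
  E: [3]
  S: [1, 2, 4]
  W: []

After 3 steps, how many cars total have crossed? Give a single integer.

Answer: 4

Derivation:
Step 1 [NS]: N:car5-GO,E:wait,S:car1-GO,W:wait | queues: N=0 E=1 S=2 W=0
Step 2 [NS]: N:empty,E:wait,S:car2-GO,W:wait | queues: N=0 E=1 S=1 W=0
Step 3 [EW]: N:wait,E:car3-GO,S:wait,W:empty | queues: N=0 E=0 S=1 W=0
Cars crossed by step 3: 4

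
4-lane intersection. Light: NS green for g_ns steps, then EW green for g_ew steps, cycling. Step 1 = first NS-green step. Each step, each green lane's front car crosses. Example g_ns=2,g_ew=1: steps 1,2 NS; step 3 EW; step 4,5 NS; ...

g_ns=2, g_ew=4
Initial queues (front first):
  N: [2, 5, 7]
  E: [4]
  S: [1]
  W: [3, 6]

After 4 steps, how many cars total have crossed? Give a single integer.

Step 1 [NS]: N:car2-GO,E:wait,S:car1-GO,W:wait | queues: N=2 E=1 S=0 W=2
Step 2 [NS]: N:car5-GO,E:wait,S:empty,W:wait | queues: N=1 E=1 S=0 W=2
Step 3 [EW]: N:wait,E:car4-GO,S:wait,W:car3-GO | queues: N=1 E=0 S=0 W=1
Step 4 [EW]: N:wait,E:empty,S:wait,W:car6-GO | queues: N=1 E=0 S=0 W=0
Cars crossed by step 4: 6

Answer: 6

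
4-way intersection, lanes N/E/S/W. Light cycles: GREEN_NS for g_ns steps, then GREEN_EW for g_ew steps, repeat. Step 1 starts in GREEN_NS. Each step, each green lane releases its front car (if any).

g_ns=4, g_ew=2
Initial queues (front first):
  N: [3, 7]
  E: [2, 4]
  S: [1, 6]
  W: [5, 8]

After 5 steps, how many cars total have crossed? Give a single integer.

Step 1 [NS]: N:car3-GO,E:wait,S:car1-GO,W:wait | queues: N=1 E=2 S=1 W=2
Step 2 [NS]: N:car7-GO,E:wait,S:car6-GO,W:wait | queues: N=0 E=2 S=0 W=2
Step 3 [NS]: N:empty,E:wait,S:empty,W:wait | queues: N=0 E=2 S=0 W=2
Step 4 [NS]: N:empty,E:wait,S:empty,W:wait | queues: N=0 E=2 S=0 W=2
Step 5 [EW]: N:wait,E:car2-GO,S:wait,W:car5-GO | queues: N=0 E=1 S=0 W=1
Cars crossed by step 5: 6

Answer: 6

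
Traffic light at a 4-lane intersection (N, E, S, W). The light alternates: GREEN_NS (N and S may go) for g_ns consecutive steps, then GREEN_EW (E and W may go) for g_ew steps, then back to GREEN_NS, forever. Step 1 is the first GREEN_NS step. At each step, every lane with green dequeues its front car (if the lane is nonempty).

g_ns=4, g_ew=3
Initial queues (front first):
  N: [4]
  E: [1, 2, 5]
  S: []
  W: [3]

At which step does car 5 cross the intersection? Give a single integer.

Step 1 [NS]: N:car4-GO,E:wait,S:empty,W:wait | queues: N=0 E=3 S=0 W=1
Step 2 [NS]: N:empty,E:wait,S:empty,W:wait | queues: N=0 E=3 S=0 W=1
Step 3 [NS]: N:empty,E:wait,S:empty,W:wait | queues: N=0 E=3 S=0 W=1
Step 4 [NS]: N:empty,E:wait,S:empty,W:wait | queues: N=0 E=3 S=0 W=1
Step 5 [EW]: N:wait,E:car1-GO,S:wait,W:car3-GO | queues: N=0 E=2 S=0 W=0
Step 6 [EW]: N:wait,E:car2-GO,S:wait,W:empty | queues: N=0 E=1 S=0 W=0
Step 7 [EW]: N:wait,E:car5-GO,S:wait,W:empty | queues: N=0 E=0 S=0 W=0
Car 5 crosses at step 7

7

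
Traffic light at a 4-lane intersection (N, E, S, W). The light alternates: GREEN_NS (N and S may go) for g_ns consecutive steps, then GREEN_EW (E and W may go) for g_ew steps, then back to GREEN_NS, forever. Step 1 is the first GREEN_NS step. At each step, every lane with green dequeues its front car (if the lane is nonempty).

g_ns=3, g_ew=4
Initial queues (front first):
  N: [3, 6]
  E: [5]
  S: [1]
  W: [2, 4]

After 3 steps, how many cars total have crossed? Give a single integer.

Answer: 3

Derivation:
Step 1 [NS]: N:car3-GO,E:wait,S:car1-GO,W:wait | queues: N=1 E=1 S=0 W=2
Step 2 [NS]: N:car6-GO,E:wait,S:empty,W:wait | queues: N=0 E=1 S=0 W=2
Step 3 [NS]: N:empty,E:wait,S:empty,W:wait | queues: N=0 E=1 S=0 W=2
Cars crossed by step 3: 3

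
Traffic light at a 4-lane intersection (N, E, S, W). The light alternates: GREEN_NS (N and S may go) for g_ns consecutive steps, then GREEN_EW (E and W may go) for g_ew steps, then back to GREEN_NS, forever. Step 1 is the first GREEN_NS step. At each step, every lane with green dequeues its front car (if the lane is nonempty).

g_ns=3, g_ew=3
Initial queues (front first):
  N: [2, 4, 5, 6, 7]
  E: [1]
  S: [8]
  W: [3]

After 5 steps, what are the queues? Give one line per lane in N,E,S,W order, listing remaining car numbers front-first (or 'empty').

Step 1 [NS]: N:car2-GO,E:wait,S:car8-GO,W:wait | queues: N=4 E=1 S=0 W=1
Step 2 [NS]: N:car4-GO,E:wait,S:empty,W:wait | queues: N=3 E=1 S=0 W=1
Step 3 [NS]: N:car5-GO,E:wait,S:empty,W:wait | queues: N=2 E=1 S=0 W=1
Step 4 [EW]: N:wait,E:car1-GO,S:wait,W:car3-GO | queues: N=2 E=0 S=0 W=0
Step 5 [EW]: N:wait,E:empty,S:wait,W:empty | queues: N=2 E=0 S=0 W=0

N: 6 7
E: empty
S: empty
W: empty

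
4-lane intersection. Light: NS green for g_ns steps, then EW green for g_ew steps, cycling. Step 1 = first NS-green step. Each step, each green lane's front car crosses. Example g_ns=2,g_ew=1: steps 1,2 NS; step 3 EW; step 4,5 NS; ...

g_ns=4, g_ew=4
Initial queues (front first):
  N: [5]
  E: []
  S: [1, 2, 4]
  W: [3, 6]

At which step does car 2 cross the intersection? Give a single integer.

Step 1 [NS]: N:car5-GO,E:wait,S:car1-GO,W:wait | queues: N=0 E=0 S=2 W=2
Step 2 [NS]: N:empty,E:wait,S:car2-GO,W:wait | queues: N=0 E=0 S=1 W=2
Step 3 [NS]: N:empty,E:wait,S:car4-GO,W:wait | queues: N=0 E=0 S=0 W=2
Step 4 [NS]: N:empty,E:wait,S:empty,W:wait | queues: N=0 E=0 S=0 W=2
Step 5 [EW]: N:wait,E:empty,S:wait,W:car3-GO | queues: N=0 E=0 S=0 W=1
Step 6 [EW]: N:wait,E:empty,S:wait,W:car6-GO | queues: N=0 E=0 S=0 W=0
Car 2 crosses at step 2

2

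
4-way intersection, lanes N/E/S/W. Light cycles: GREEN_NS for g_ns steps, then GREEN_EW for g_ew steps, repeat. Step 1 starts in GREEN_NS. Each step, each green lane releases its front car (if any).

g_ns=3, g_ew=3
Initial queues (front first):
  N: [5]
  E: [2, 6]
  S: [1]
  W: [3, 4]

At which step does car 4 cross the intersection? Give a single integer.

Step 1 [NS]: N:car5-GO,E:wait,S:car1-GO,W:wait | queues: N=0 E=2 S=0 W=2
Step 2 [NS]: N:empty,E:wait,S:empty,W:wait | queues: N=0 E=2 S=0 W=2
Step 3 [NS]: N:empty,E:wait,S:empty,W:wait | queues: N=0 E=2 S=0 W=2
Step 4 [EW]: N:wait,E:car2-GO,S:wait,W:car3-GO | queues: N=0 E=1 S=0 W=1
Step 5 [EW]: N:wait,E:car6-GO,S:wait,W:car4-GO | queues: N=0 E=0 S=0 W=0
Car 4 crosses at step 5

5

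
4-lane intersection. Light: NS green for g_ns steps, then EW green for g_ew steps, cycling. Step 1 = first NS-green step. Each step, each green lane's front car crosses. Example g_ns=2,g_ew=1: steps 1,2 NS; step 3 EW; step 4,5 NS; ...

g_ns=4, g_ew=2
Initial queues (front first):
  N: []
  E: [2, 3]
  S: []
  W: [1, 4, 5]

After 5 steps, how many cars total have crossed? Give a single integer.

Answer: 2

Derivation:
Step 1 [NS]: N:empty,E:wait,S:empty,W:wait | queues: N=0 E=2 S=0 W=3
Step 2 [NS]: N:empty,E:wait,S:empty,W:wait | queues: N=0 E=2 S=0 W=3
Step 3 [NS]: N:empty,E:wait,S:empty,W:wait | queues: N=0 E=2 S=0 W=3
Step 4 [NS]: N:empty,E:wait,S:empty,W:wait | queues: N=0 E=2 S=0 W=3
Step 5 [EW]: N:wait,E:car2-GO,S:wait,W:car1-GO | queues: N=0 E=1 S=0 W=2
Cars crossed by step 5: 2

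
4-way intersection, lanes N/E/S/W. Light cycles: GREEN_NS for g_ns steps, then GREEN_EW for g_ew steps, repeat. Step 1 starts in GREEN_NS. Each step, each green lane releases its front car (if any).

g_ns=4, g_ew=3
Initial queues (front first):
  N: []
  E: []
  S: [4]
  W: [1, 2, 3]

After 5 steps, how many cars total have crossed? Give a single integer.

Answer: 2

Derivation:
Step 1 [NS]: N:empty,E:wait,S:car4-GO,W:wait | queues: N=0 E=0 S=0 W=3
Step 2 [NS]: N:empty,E:wait,S:empty,W:wait | queues: N=0 E=0 S=0 W=3
Step 3 [NS]: N:empty,E:wait,S:empty,W:wait | queues: N=0 E=0 S=0 W=3
Step 4 [NS]: N:empty,E:wait,S:empty,W:wait | queues: N=0 E=0 S=0 W=3
Step 5 [EW]: N:wait,E:empty,S:wait,W:car1-GO | queues: N=0 E=0 S=0 W=2
Cars crossed by step 5: 2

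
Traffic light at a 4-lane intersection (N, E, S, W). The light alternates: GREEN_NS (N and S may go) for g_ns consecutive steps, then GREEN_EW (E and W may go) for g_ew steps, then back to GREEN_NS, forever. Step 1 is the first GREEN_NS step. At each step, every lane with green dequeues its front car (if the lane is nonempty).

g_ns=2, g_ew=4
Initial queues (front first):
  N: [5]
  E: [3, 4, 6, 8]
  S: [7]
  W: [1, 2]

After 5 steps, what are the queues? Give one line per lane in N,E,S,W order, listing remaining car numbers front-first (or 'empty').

Step 1 [NS]: N:car5-GO,E:wait,S:car7-GO,W:wait | queues: N=0 E=4 S=0 W=2
Step 2 [NS]: N:empty,E:wait,S:empty,W:wait | queues: N=0 E=4 S=0 W=2
Step 3 [EW]: N:wait,E:car3-GO,S:wait,W:car1-GO | queues: N=0 E=3 S=0 W=1
Step 4 [EW]: N:wait,E:car4-GO,S:wait,W:car2-GO | queues: N=0 E=2 S=0 W=0
Step 5 [EW]: N:wait,E:car6-GO,S:wait,W:empty | queues: N=0 E=1 S=0 W=0

N: empty
E: 8
S: empty
W: empty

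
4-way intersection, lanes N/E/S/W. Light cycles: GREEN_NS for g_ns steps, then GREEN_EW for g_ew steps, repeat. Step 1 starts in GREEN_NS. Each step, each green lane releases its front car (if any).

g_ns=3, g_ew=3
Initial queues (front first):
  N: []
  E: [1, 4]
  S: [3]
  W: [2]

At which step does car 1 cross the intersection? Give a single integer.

Step 1 [NS]: N:empty,E:wait,S:car3-GO,W:wait | queues: N=0 E=2 S=0 W=1
Step 2 [NS]: N:empty,E:wait,S:empty,W:wait | queues: N=0 E=2 S=0 W=1
Step 3 [NS]: N:empty,E:wait,S:empty,W:wait | queues: N=0 E=2 S=0 W=1
Step 4 [EW]: N:wait,E:car1-GO,S:wait,W:car2-GO | queues: N=0 E=1 S=0 W=0
Step 5 [EW]: N:wait,E:car4-GO,S:wait,W:empty | queues: N=0 E=0 S=0 W=0
Car 1 crosses at step 4

4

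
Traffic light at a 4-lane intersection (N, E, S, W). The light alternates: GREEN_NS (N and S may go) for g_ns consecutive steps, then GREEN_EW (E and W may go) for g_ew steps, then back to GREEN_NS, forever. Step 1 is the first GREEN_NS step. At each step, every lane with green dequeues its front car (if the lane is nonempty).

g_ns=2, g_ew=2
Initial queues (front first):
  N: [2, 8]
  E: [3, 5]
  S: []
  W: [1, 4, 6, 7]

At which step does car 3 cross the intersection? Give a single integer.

Step 1 [NS]: N:car2-GO,E:wait,S:empty,W:wait | queues: N=1 E=2 S=0 W=4
Step 2 [NS]: N:car8-GO,E:wait,S:empty,W:wait | queues: N=0 E=2 S=0 W=4
Step 3 [EW]: N:wait,E:car3-GO,S:wait,W:car1-GO | queues: N=0 E=1 S=0 W=3
Step 4 [EW]: N:wait,E:car5-GO,S:wait,W:car4-GO | queues: N=0 E=0 S=0 W=2
Step 5 [NS]: N:empty,E:wait,S:empty,W:wait | queues: N=0 E=0 S=0 W=2
Step 6 [NS]: N:empty,E:wait,S:empty,W:wait | queues: N=0 E=0 S=0 W=2
Step 7 [EW]: N:wait,E:empty,S:wait,W:car6-GO | queues: N=0 E=0 S=0 W=1
Step 8 [EW]: N:wait,E:empty,S:wait,W:car7-GO | queues: N=0 E=0 S=0 W=0
Car 3 crosses at step 3

3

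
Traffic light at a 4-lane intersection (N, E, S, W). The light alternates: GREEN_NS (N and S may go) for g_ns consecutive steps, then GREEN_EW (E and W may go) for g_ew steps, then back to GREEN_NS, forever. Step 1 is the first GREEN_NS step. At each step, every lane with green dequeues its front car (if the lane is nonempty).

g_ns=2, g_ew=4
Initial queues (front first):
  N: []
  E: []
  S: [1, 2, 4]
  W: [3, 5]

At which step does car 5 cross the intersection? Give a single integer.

Step 1 [NS]: N:empty,E:wait,S:car1-GO,W:wait | queues: N=0 E=0 S=2 W=2
Step 2 [NS]: N:empty,E:wait,S:car2-GO,W:wait | queues: N=0 E=0 S=1 W=2
Step 3 [EW]: N:wait,E:empty,S:wait,W:car3-GO | queues: N=0 E=0 S=1 W=1
Step 4 [EW]: N:wait,E:empty,S:wait,W:car5-GO | queues: N=0 E=0 S=1 W=0
Step 5 [EW]: N:wait,E:empty,S:wait,W:empty | queues: N=0 E=0 S=1 W=0
Step 6 [EW]: N:wait,E:empty,S:wait,W:empty | queues: N=0 E=0 S=1 W=0
Step 7 [NS]: N:empty,E:wait,S:car4-GO,W:wait | queues: N=0 E=0 S=0 W=0
Car 5 crosses at step 4

4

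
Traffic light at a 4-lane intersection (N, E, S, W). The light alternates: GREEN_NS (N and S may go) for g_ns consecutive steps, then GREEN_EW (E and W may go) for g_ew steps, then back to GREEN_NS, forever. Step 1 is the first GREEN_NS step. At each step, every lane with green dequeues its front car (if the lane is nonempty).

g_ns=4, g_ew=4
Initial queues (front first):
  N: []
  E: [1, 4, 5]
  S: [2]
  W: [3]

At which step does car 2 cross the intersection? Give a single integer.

Step 1 [NS]: N:empty,E:wait,S:car2-GO,W:wait | queues: N=0 E=3 S=0 W=1
Step 2 [NS]: N:empty,E:wait,S:empty,W:wait | queues: N=0 E=3 S=0 W=1
Step 3 [NS]: N:empty,E:wait,S:empty,W:wait | queues: N=0 E=3 S=0 W=1
Step 4 [NS]: N:empty,E:wait,S:empty,W:wait | queues: N=0 E=3 S=0 W=1
Step 5 [EW]: N:wait,E:car1-GO,S:wait,W:car3-GO | queues: N=0 E=2 S=0 W=0
Step 6 [EW]: N:wait,E:car4-GO,S:wait,W:empty | queues: N=0 E=1 S=0 W=0
Step 7 [EW]: N:wait,E:car5-GO,S:wait,W:empty | queues: N=0 E=0 S=0 W=0
Car 2 crosses at step 1

1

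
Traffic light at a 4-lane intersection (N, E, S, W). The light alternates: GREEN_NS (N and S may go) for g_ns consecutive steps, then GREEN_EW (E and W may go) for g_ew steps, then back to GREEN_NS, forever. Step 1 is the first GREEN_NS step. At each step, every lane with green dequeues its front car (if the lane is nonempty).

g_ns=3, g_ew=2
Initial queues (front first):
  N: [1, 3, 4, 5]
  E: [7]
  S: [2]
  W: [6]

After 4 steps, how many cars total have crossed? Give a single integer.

Step 1 [NS]: N:car1-GO,E:wait,S:car2-GO,W:wait | queues: N=3 E=1 S=0 W=1
Step 2 [NS]: N:car3-GO,E:wait,S:empty,W:wait | queues: N=2 E=1 S=0 W=1
Step 3 [NS]: N:car4-GO,E:wait,S:empty,W:wait | queues: N=1 E=1 S=0 W=1
Step 4 [EW]: N:wait,E:car7-GO,S:wait,W:car6-GO | queues: N=1 E=0 S=0 W=0
Cars crossed by step 4: 6

Answer: 6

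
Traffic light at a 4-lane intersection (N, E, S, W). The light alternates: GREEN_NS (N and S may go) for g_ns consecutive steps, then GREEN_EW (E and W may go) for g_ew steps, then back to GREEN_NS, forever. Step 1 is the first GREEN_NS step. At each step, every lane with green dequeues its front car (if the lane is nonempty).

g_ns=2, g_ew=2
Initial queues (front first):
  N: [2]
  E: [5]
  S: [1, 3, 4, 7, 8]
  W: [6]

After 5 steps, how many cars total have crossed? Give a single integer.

Answer: 6

Derivation:
Step 1 [NS]: N:car2-GO,E:wait,S:car1-GO,W:wait | queues: N=0 E=1 S=4 W=1
Step 2 [NS]: N:empty,E:wait,S:car3-GO,W:wait | queues: N=0 E=1 S=3 W=1
Step 3 [EW]: N:wait,E:car5-GO,S:wait,W:car6-GO | queues: N=0 E=0 S=3 W=0
Step 4 [EW]: N:wait,E:empty,S:wait,W:empty | queues: N=0 E=0 S=3 W=0
Step 5 [NS]: N:empty,E:wait,S:car4-GO,W:wait | queues: N=0 E=0 S=2 W=0
Cars crossed by step 5: 6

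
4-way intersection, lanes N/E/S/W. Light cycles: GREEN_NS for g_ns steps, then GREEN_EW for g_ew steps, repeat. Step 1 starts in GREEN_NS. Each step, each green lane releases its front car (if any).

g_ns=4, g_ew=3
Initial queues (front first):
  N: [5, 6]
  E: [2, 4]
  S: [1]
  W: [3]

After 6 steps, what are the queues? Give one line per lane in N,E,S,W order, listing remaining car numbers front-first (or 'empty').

Step 1 [NS]: N:car5-GO,E:wait,S:car1-GO,W:wait | queues: N=1 E=2 S=0 W=1
Step 2 [NS]: N:car6-GO,E:wait,S:empty,W:wait | queues: N=0 E=2 S=0 W=1
Step 3 [NS]: N:empty,E:wait,S:empty,W:wait | queues: N=0 E=2 S=0 W=1
Step 4 [NS]: N:empty,E:wait,S:empty,W:wait | queues: N=0 E=2 S=0 W=1
Step 5 [EW]: N:wait,E:car2-GO,S:wait,W:car3-GO | queues: N=0 E=1 S=0 W=0
Step 6 [EW]: N:wait,E:car4-GO,S:wait,W:empty | queues: N=0 E=0 S=0 W=0

N: empty
E: empty
S: empty
W: empty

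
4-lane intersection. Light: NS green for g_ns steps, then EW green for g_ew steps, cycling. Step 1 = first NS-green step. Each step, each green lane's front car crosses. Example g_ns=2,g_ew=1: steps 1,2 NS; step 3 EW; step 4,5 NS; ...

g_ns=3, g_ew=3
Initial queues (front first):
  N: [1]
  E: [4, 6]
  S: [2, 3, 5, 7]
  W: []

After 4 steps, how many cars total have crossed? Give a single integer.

Step 1 [NS]: N:car1-GO,E:wait,S:car2-GO,W:wait | queues: N=0 E=2 S=3 W=0
Step 2 [NS]: N:empty,E:wait,S:car3-GO,W:wait | queues: N=0 E=2 S=2 W=0
Step 3 [NS]: N:empty,E:wait,S:car5-GO,W:wait | queues: N=0 E=2 S=1 W=0
Step 4 [EW]: N:wait,E:car4-GO,S:wait,W:empty | queues: N=0 E=1 S=1 W=0
Cars crossed by step 4: 5

Answer: 5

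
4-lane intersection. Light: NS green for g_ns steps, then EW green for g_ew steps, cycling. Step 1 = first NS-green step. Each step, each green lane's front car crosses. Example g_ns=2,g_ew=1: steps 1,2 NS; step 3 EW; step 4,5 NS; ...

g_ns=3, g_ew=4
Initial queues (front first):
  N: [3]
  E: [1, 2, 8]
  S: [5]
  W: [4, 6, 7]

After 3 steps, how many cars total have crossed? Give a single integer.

Step 1 [NS]: N:car3-GO,E:wait,S:car5-GO,W:wait | queues: N=0 E=3 S=0 W=3
Step 2 [NS]: N:empty,E:wait,S:empty,W:wait | queues: N=0 E=3 S=0 W=3
Step 3 [NS]: N:empty,E:wait,S:empty,W:wait | queues: N=0 E=3 S=0 W=3
Cars crossed by step 3: 2

Answer: 2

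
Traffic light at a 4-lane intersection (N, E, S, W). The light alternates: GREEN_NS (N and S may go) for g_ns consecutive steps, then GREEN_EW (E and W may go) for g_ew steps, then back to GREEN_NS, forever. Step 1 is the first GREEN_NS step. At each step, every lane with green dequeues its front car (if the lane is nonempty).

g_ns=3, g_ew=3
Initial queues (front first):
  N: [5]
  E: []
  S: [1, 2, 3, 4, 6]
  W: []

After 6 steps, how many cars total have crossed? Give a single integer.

Answer: 4

Derivation:
Step 1 [NS]: N:car5-GO,E:wait,S:car1-GO,W:wait | queues: N=0 E=0 S=4 W=0
Step 2 [NS]: N:empty,E:wait,S:car2-GO,W:wait | queues: N=0 E=0 S=3 W=0
Step 3 [NS]: N:empty,E:wait,S:car3-GO,W:wait | queues: N=0 E=0 S=2 W=0
Step 4 [EW]: N:wait,E:empty,S:wait,W:empty | queues: N=0 E=0 S=2 W=0
Step 5 [EW]: N:wait,E:empty,S:wait,W:empty | queues: N=0 E=0 S=2 W=0
Step 6 [EW]: N:wait,E:empty,S:wait,W:empty | queues: N=0 E=0 S=2 W=0
Cars crossed by step 6: 4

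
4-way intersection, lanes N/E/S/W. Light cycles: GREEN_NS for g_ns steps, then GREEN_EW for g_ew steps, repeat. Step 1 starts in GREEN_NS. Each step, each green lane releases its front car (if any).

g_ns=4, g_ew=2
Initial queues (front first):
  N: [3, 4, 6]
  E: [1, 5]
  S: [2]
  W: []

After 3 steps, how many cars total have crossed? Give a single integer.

Answer: 4

Derivation:
Step 1 [NS]: N:car3-GO,E:wait,S:car2-GO,W:wait | queues: N=2 E=2 S=0 W=0
Step 2 [NS]: N:car4-GO,E:wait,S:empty,W:wait | queues: N=1 E=2 S=0 W=0
Step 3 [NS]: N:car6-GO,E:wait,S:empty,W:wait | queues: N=0 E=2 S=0 W=0
Cars crossed by step 3: 4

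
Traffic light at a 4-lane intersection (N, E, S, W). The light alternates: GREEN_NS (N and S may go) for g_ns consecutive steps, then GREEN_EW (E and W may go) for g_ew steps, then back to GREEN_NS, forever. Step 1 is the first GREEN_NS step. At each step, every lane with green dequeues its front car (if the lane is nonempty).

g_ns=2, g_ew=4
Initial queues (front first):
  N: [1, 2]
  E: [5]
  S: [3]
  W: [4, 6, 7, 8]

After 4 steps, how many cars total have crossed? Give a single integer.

Answer: 6

Derivation:
Step 1 [NS]: N:car1-GO,E:wait,S:car3-GO,W:wait | queues: N=1 E=1 S=0 W=4
Step 2 [NS]: N:car2-GO,E:wait,S:empty,W:wait | queues: N=0 E=1 S=0 W=4
Step 3 [EW]: N:wait,E:car5-GO,S:wait,W:car4-GO | queues: N=0 E=0 S=0 W=3
Step 4 [EW]: N:wait,E:empty,S:wait,W:car6-GO | queues: N=0 E=0 S=0 W=2
Cars crossed by step 4: 6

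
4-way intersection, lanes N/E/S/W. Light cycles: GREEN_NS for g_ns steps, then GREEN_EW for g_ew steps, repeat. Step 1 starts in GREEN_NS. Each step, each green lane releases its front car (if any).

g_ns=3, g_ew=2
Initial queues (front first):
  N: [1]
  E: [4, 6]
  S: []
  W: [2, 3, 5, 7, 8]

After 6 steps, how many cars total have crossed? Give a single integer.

Answer: 5

Derivation:
Step 1 [NS]: N:car1-GO,E:wait,S:empty,W:wait | queues: N=0 E=2 S=0 W=5
Step 2 [NS]: N:empty,E:wait,S:empty,W:wait | queues: N=0 E=2 S=0 W=5
Step 3 [NS]: N:empty,E:wait,S:empty,W:wait | queues: N=0 E=2 S=0 W=5
Step 4 [EW]: N:wait,E:car4-GO,S:wait,W:car2-GO | queues: N=0 E=1 S=0 W=4
Step 5 [EW]: N:wait,E:car6-GO,S:wait,W:car3-GO | queues: N=0 E=0 S=0 W=3
Step 6 [NS]: N:empty,E:wait,S:empty,W:wait | queues: N=0 E=0 S=0 W=3
Cars crossed by step 6: 5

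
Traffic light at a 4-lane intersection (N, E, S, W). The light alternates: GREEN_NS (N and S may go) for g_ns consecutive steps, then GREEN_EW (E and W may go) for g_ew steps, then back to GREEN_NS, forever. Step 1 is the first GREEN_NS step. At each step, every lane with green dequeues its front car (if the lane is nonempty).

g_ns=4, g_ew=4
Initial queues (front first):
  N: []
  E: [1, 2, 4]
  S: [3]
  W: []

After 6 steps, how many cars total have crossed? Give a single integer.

Answer: 3

Derivation:
Step 1 [NS]: N:empty,E:wait,S:car3-GO,W:wait | queues: N=0 E=3 S=0 W=0
Step 2 [NS]: N:empty,E:wait,S:empty,W:wait | queues: N=0 E=3 S=0 W=0
Step 3 [NS]: N:empty,E:wait,S:empty,W:wait | queues: N=0 E=3 S=0 W=0
Step 4 [NS]: N:empty,E:wait,S:empty,W:wait | queues: N=0 E=3 S=0 W=0
Step 5 [EW]: N:wait,E:car1-GO,S:wait,W:empty | queues: N=0 E=2 S=0 W=0
Step 6 [EW]: N:wait,E:car2-GO,S:wait,W:empty | queues: N=0 E=1 S=0 W=0
Cars crossed by step 6: 3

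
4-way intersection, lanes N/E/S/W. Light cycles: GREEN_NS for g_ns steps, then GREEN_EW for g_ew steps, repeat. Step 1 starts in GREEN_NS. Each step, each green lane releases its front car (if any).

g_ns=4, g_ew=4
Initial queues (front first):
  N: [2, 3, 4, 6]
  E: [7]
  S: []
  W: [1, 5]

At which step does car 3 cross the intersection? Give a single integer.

Step 1 [NS]: N:car2-GO,E:wait,S:empty,W:wait | queues: N=3 E=1 S=0 W=2
Step 2 [NS]: N:car3-GO,E:wait,S:empty,W:wait | queues: N=2 E=1 S=0 W=2
Step 3 [NS]: N:car4-GO,E:wait,S:empty,W:wait | queues: N=1 E=1 S=0 W=2
Step 4 [NS]: N:car6-GO,E:wait,S:empty,W:wait | queues: N=0 E=1 S=0 W=2
Step 5 [EW]: N:wait,E:car7-GO,S:wait,W:car1-GO | queues: N=0 E=0 S=0 W=1
Step 6 [EW]: N:wait,E:empty,S:wait,W:car5-GO | queues: N=0 E=0 S=0 W=0
Car 3 crosses at step 2

2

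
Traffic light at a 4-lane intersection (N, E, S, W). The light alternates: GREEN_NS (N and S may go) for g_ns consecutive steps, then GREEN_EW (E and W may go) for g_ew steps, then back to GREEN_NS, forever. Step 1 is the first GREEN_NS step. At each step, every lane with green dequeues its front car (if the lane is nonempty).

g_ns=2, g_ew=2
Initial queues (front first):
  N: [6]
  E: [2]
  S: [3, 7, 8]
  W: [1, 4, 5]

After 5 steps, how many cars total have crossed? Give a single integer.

Answer: 7

Derivation:
Step 1 [NS]: N:car6-GO,E:wait,S:car3-GO,W:wait | queues: N=0 E=1 S=2 W=3
Step 2 [NS]: N:empty,E:wait,S:car7-GO,W:wait | queues: N=0 E=1 S=1 W=3
Step 3 [EW]: N:wait,E:car2-GO,S:wait,W:car1-GO | queues: N=0 E=0 S=1 W=2
Step 4 [EW]: N:wait,E:empty,S:wait,W:car4-GO | queues: N=0 E=0 S=1 W=1
Step 5 [NS]: N:empty,E:wait,S:car8-GO,W:wait | queues: N=0 E=0 S=0 W=1
Cars crossed by step 5: 7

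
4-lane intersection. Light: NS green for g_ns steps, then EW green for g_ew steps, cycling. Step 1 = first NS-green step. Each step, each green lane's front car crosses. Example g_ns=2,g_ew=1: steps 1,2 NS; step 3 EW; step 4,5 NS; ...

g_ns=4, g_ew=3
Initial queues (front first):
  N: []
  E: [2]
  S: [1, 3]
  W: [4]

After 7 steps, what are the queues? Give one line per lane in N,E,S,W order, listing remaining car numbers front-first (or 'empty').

Step 1 [NS]: N:empty,E:wait,S:car1-GO,W:wait | queues: N=0 E=1 S=1 W=1
Step 2 [NS]: N:empty,E:wait,S:car3-GO,W:wait | queues: N=0 E=1 S=0 W=1
Step 3 [NS]: N:empty,E:wait,S:empty,W:wait | queues: N=0 E=1 S=0 W=1
Step 4 [NS]: N:empty,E:wait,S:empty,W:wait | queues: N=0 E=1 S=0 W=1
Step 5 [EW]: N:wait,E:car2-GO,S:wait,W:car4-GO | queues: N=0 E=0 S=0 W=0

N: empty
E: empty
S: empty
W: empty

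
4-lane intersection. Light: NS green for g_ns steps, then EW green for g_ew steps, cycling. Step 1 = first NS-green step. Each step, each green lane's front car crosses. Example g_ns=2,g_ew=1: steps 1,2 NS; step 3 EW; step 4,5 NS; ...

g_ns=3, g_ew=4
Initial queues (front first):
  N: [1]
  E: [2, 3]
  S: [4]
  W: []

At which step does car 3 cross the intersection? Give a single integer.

Step 1 [NS]: N:car1-GO,E:wait,S:car4-GO,W:wait | queues: N=0 E=2 S=0 W=0
Step 2 [NS]: N:empty,E:wait,S:empty,W:wait | queues: N=0 E=2 S=0 W=0
Step 3 [NS]: N:empty,E:wait,S:empty,W:wait | queues: N=0 E=2 S=0 W=0
Step 4 [EW]: N:wait,E:car2-GO,S:wait,W:empty | queues: N=0 E=1 S=0 W=0
Step 5 [EW]: N:wait,E:car3-GO,S:wait,W:empty | queues: N=0 E=0 S=0 W=0
Car 3 crosses at step 5

5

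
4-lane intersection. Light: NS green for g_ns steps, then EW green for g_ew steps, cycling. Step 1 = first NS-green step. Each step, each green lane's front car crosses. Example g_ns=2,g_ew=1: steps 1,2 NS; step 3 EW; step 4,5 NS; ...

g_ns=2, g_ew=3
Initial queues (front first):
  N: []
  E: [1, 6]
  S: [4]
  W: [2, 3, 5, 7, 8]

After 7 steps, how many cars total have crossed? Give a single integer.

Answer: 6

Derivation:
Step 1 [NS]: N:empty,E:wait,S:car4-GO,W:wait | queues: N=0 E=2 S=0 W=5
Step 2 [NS]: N:empty,E:wait,S:empty,W:wait | queues: N=0 E=2 S=0 W=5
Step 3 [EW]: N:wait,E:car1-GO,S:wait,W:car2-GO | queues: N=0 E=1 S=0 W=4
Step 4 [EW]: N:wait,E:car6-GO,S:wait,W:car3-GO | queues: N=0 E=0 S=0 W=3
Step 5 [EW]: N:wait,E:empty,S:wait,W:car5-GO | queues: N=0 E=0 S=0 W=2
Step 6 [NS]: N:empty,E:wait,S:empty,W:wait | queues: N=0 E=0 S=0 W=2
Step 7 [NS]: N:empty,E:wait,S:empty,W:wait | queues: N=0 E=0 S=0 W=2
Cars crossed by step 7: 6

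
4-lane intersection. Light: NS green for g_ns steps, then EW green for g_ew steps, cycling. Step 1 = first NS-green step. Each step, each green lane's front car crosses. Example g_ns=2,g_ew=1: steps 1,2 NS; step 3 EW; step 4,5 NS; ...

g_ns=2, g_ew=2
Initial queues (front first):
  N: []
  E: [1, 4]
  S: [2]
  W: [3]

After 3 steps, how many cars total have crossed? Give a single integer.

Step 1 [NS]: N:empty,E:wait,S:car2-GO,W:wait | queues: N=0 E=2 S=0 W=1
Step 2 [NS]: N:empty,E:wait,S:empty,W:wait | queues: N=0 E=2 S=0 W=1
Step 3 [EW]: N:wait,E:car1-GO,S:wait,W:car3-GO | queues: N=0 E=1 S=0 W=0
Cars crossed by step 3: 3

Answer: 3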